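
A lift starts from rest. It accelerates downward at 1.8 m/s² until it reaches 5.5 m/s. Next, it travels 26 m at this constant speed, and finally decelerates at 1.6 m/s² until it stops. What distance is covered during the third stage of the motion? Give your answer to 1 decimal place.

Phase 1 (accelerating): v₀ = 0 m/s, a = 1.8 m/s².
v = v₀ + at → t = (5.5 − 0) / 1.8 = 3.06 s
v² = v₀² + 2aΔx → Δx = (5.5² − 0²)/(2·1.8) = 8.40 m

Phase 2 (constant speed): v₀ = 5.50 m/s, a = 0 m/s².
Constant speed: t = d/v = 26/5.50 = 4.73 s

Phase 3 (decelerating): v₀ = 5.50 m/s, a = -1.6 m/s².
v = v₀ + at → t = (0 − 5.50) / -1.6 = 3.44 s
v² = v₀² + 2aΔx → Δx = (0² − 5.50²)/(2·-1.6) = 9.45 m
Distance in phase 3 = 9.45 m

9.5 m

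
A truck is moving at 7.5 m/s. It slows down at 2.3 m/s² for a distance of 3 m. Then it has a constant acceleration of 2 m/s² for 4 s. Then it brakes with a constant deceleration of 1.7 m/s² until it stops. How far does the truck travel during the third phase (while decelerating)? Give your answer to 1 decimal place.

62.0 m

Phase 1 (decelerating): v₀ = 7.50 m/s, a = -2.3 m/s².
v² = v₀² + 2aΔx = 7.50² + 2·-2.3·3 = 42.5 → v = 6.52 m/s
t = (v − v₀)/a = (6.52 − 7.50)/-2.3 = 0.428 s

Phase 2 (accelerating): v₀ = 6.52 m/s, a = 2 m/s².
v = v₀ + at = 6.52 + (2)(4) = 14.5 m/s
Δx = v₀t + ½at² = 6.52·4 + 0.5·2·4² = 42.1 m

Phase 3 (decelerating): v₀ = 14.5 m/s, a = -1.7 m/s².
v = v₀ + at → t = (0 − 14.5) / -1.7 = 8.54 s
v² = v₀² + 2aΔx → Δx = (0² − 14.5²)/(2·-1.7) = 62.0 m
Distance in phase 3 = 62.0 m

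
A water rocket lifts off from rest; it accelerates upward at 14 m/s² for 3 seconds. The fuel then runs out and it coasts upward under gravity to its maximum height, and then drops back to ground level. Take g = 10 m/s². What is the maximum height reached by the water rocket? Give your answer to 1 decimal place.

Phase 1 (powered ascent): v₀ = 0 m/s, a = 14 m/s².
v = v₀ + at = 0 + (14)(3) = 42.0 m/s
Δx = v₀t + ½at² = 0·3 + 0.5·14·3² = 63.0 m

Phase 2 (coasting upward): v₀ = 42.0 m/s, a = -10 m/s².
v = v₀ + at → t = (0 − 42.0) / -10 = 4.20 s
v² = v₀² + 2aΔx → Δx = (0² − 42.0²)/(2·-10) = 88.2 m
Maximum height = 63.0 + 88.2 = 151 m

151.2 m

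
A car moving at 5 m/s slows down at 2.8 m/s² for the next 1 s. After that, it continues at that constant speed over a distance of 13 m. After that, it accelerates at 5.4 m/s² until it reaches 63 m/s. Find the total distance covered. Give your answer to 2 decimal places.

Phase 1 (decelerating): v₀ = 5.00 m/s, a = -2.8 m/s².
v = v₀ + at = 5.00 + (-2.8)(1) = 2.20 m/s
Δx = v₀t + ½at² = 5.00·1 + 0.5·-2.8·1² = 3.60 m

Phase 2 (constant speed): v₀ = 2.20 m/s, a = 0 m/s².
Constant speed: t = d/v = 13/2.20 = 5.91 s

Phase 3 (accelerating): v₀ = 2.20 m/s, a = 5.4 m/s².
v = v₀ + at → t = (63 − 2.20) / 5.4 = 11.3 s
v² = v₀² + 2aΔx → Δx = (63² − 2.20²)/(2·5.4) = 367 m
Total distance = 3.60 + 13.0 + 367 = 384 m

383.65 m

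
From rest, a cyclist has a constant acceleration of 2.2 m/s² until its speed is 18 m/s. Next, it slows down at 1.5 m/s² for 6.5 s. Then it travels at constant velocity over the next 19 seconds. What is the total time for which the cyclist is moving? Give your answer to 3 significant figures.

33.7 s

Phase 1 (accelerating): v₀ = 0 m/s, a = 2.2 m/s².
v = v₀ + at → t = (18 − 0) / 2.2 = 8.18 s
v² = v₀² + 2aΔx → Δx = (18² − 0²)/(2·2.2) = 73.6 m

Phase 2 (decelerating): v₀ = 18.0 m/s, a = -1.5 m/s².
v = v₀ + at = 18.0 + (-1.5)(6.5) = 8.25 m/s
Δx = v₀t + ½at² = 18.0·6.5 + 0.5·-1.5·6.5² = 85.3 m

Phase 3 (constant speed): v₀ = 8.25 m/s, a = 0 m/s².
v = v₀ + at = 8.25 + (0)(19) = 8.25 m/s
Δx = v₀t + ½at² = 8.25·19 + 0.5·0·19² = 157 m
Total time = 8.18 + 6.50 + 19.0 = 33.7 s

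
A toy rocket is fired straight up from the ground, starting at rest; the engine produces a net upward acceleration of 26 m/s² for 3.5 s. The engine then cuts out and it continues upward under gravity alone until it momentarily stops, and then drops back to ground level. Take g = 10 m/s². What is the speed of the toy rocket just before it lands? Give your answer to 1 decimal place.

Phase 1 (powered ascent): v₀ = 0 m/s, a = 26 m/s².
v = v₀ + at = 0 + (26)(3.5) = 91.0 m/s
Δx = v₀t + ½at² = 0·3.5 + 0.5·26·3.5² = 159 m

Phase 2 (coasting upward): v₀ = 91.0 m/s, a = -10 m/s².
v = v₀ + at → t = (0 − 91.0) / -10 = 9.10 s
v² = v₀² + 2aΔx → Δx = (0² − 91.0²)/(2·-10) = 414 m

Phase 3 (free fall): v₀ = 0 m/s, a = -10 m/s².
Falls 573 m from rest: t = √(2·573/10) = 10.7 s; v = g·t = 107 m/s.
Impact speed = 107 m/s

107.1 m/s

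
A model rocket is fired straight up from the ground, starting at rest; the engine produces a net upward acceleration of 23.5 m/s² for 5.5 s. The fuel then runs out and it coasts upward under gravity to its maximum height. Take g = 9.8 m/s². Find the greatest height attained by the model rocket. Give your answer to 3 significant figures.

1210 m

Phase 1 (powered ascent): v₀ = 0 m/s, a = 23.5 m/s².
v = v₀ + at = 0 + (23.5)(5.5) = 129 m/s
Δx = v₀t + ½at² = 0·5.5 + 0.5·23.5·5.5² = 355 m

Phase 2 (coasting upward): v₀ = 129 m/s, a = -9.8 m/s².
v = v₀ + at → t = (0 − 129) / -9.8 = 13.2 s
v² = v₀² + 2aΔx → Δx = (0² − 129²)/(2·-9.8) = 852 m
Maximum height = 355 + 852 = 1210 m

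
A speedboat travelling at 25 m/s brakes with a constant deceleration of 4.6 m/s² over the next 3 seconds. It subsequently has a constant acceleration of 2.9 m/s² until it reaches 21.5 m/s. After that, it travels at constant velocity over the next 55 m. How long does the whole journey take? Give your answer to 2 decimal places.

9.11 s

Phase 1 (decelerating): v₀ = 25.0 m/s, a = -4.6 m/s².
v = v₀ + at = 25.0 + (-4.6)(3) = 11.2 m/s
Δx = v₀t + ½at² = 25.0·3 + 0.5·-4.6·3² = 54.3 m

Phase 2 (accelerating): v₀ = 11.2 m/s, a = 2.9 m/s².
v = v₀ + at → t = (21.5 − 11.2) / 2.9 = 3.55 s
v² = v₀² + 2aΔx → Δx = (21.5² − 11.2²)/(2·2.9) = 58.1 m

Phase 3 (constant speed): v₀ = 21.5 m/s, a = 0 m/s².
Constant speed: t = d/v = 55/21.5 = 2.56 s
Total time = 3.00 + 3.55 + 2.56 = 9.11 s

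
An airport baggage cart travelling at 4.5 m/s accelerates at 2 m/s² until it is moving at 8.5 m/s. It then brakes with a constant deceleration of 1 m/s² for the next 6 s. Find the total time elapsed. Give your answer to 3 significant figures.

Phase 1 (accelerating): v₀ = 4.50 m/s, a = 2 m/s².
v = v₀ + at → t = (8.5 − 4.50) / 2 = 2.00 s
v² = v₀² + 2aΔx → Δx = (8.5² − 4.50²)/(2·2) = 13.0 m

Phase 2 (decelerating): v₀ = 8.50 m/s, a = -1 m/s².
v = v₀ + at = 8.50 + (-1)(6) = 2.50 m/s
Δx = v₀t + ½at² = 8.50·6 + 0.5·-1·6² = 33.0 m
Total time = 2.00 + 6.00 = 8.00 s

8.00 s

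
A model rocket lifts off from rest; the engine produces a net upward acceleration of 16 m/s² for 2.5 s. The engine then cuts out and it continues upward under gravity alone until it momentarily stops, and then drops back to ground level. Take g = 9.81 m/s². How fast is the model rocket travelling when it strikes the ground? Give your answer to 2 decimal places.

Phase 1 (powered ascent): v₀ = 0 m/s, a = 16 m/s².
v = v₀ + at = 0 + (16)(2.5) = 40.0 m/s
Δx = v₀t + ½at² = 0·2.5 + 0.5·16·2.5² = 50.0 m

Phase 2 (coasting upward): v₀ = 40.0 m/s, a = -9.81 m/s².
v = v₀ + at → t = (0 − 40.0) / -9.81 = 4.08 s
v² = v₀² + 2aΔx → Δx = (0² − 40.0²)/(2·-9.81) = 81.5 m

Phase 3 (free fall): v₀ = 0 m/s, a = -9.81 m/s².
Falls 132 m from rest: t = √(2·132/9.81) = 5.18 s; v = g·t = 50.8 m/s.
Impact speed = 50.8 m/s

50.80 m/s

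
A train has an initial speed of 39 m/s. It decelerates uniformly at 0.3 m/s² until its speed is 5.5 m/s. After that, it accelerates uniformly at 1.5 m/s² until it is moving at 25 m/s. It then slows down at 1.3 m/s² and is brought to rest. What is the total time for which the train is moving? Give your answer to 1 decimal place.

143.9 s

Phase 1 (decelerating): v₀ = 39.0 m/s, a = -0.3 m/s².
v = v₀ + at → t = (5.5 − 39.0) / -0.3 = 112 s
v² = v₀² + 2aΔx → Δx = (5.5² − 39.0²)/(2·-0.3) = 2480 m

Phase 2 (accelerating): v₀ = 5.50 m/s, a = 1.5 m/s².
v = v₀ + at → t = (25 − 5.50) / 1.5 = 13.0 s
v² = v₀² + 2aΔx → Δx = (25² − 5.50²)/(2·1.5) = 198 m

Phase 3 (decelerating): v₀ = 25.0 m/s, a = -1.3 m/s².
v = v₀ + at → t = (0 − 25.0) / -1.3 = 19.2 s
v² = v₀² + 2aΔx → Δx = (0² − 25.0²)/(2·-1.3) = 240 m
Total time = 112 + 13.0 + 19.2 = 144 s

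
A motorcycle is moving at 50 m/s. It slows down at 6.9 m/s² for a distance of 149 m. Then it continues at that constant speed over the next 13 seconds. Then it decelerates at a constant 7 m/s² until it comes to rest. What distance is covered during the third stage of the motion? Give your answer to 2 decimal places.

31.70 m

Phase 1 (decelerating): v₀ = 50.0 m/s, a = -6.9 m/s².
v² = v₀² + 2aΔx = 50.0² + 2·-6.9·149 = 444 → v = 21.1 m/s
t = (v − v₀)/a = (21.1 − 50.0)/-6.9 = 4.19 s

Phase 2 (constant speed): v₀ = 21.1 m/s, a = 0 m/s².
v = v₀ + at = 21.1 + (0)(13) = 21.1 m/s
Δx = v₀t + ½at² = 21.1·13 + 0.5·0·13² = 274 m

Phase 3 (decelerating): v₀ = 21.1 m/s, a = -7 m/s².
v = v₀ + at → t = (0 − 21.1) / -7 = 3.01 s
v² = v₀² + 2aΔx → Δx = (0² − 21.1²)/(2·-7) = 31.7 m
Distance in phase 3 = 31.7 m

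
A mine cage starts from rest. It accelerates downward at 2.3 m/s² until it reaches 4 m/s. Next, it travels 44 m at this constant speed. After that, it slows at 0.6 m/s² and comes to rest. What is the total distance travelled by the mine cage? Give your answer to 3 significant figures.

60.8 m

Phase 1 (accelerating): v₀ = 0 m/s, a = 2.3 m/s².
v = v₀ + at → t = (4 − 0) / 2.3 = 1.74 s
v² = v₀² + 2aΔx → Δx = (4² − 0²)/(2·2.3) = 3.48 m

Phase 2 (constant speed): v₀ = 4.00 m/s, a = 0 m/s².
Constant speed: t = d/v = 44/4.00 = 11.0 s

Phase 3 (decelerating): v₀ = 4.00 m/s, a = -0.6 m/s².
v = v₀ + at → t = (0 − 4.00) / -0.6 = 6.67 s
v² = v₀² + 2aΔx → Δx = (0² − 4.00²)/(2·-0.6) = 13.3 m
Total distance = 3.48 + 44.0 + 13.3 = 60.8 m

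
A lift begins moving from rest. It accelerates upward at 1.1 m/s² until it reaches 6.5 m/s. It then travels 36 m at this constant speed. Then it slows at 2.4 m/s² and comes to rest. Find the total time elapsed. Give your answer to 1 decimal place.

Phase 1 (accelerating): v₀ = 0 m/s, a = 1.1 m/s².
v = v₀ + at → t = (6.5 − 0) / 1.1 = 5.91 s
v² = v₀² + 2aΔx → Δx = (6.5² − 0²)/(2·1.1) = 19.2 m

Phase 2 (constant speed): v₀ = 6.50 m/s, a = 0 m/s².
Constant speed: t = d/v = 36/6.50 = 5.54 s

Phase 3 (decelerating): v₀ = 6.50 m/s, a = -2.4 m/s².
v = v₀ + at → t = (0 − 6.50) / -2.4 = 2.71 s
v² = v₀² + 2aΔx → Δx = (0² − 6.50²)/(2·-2.4) = 8.80 m
Total time = 5.91 + 5.54 + 2.71 = 14.2 s

14.2 s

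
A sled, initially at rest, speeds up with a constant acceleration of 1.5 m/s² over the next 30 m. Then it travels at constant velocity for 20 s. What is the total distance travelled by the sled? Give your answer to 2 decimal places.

Phase 1 (accelerating): v₀ = 0 m/s, a = 1.5 m/s².
v² = v₀² + 2aΔx = 0² + 2·1.5·30 = 90.0 → v = 9.49 m/s
t = (v − v₀)/a = (9.49 − 0)/1.5 = 6.32 s

Phase 2 (constant speed): v₀ = 9.49 m/s, a = 0 m/s².
v = v₀ + at = 9.49 + (0)(20) = 9.49 m/s
Δx = v₀t + ½at² = 9.49·20 + 0.5·0·20² = 190 m
Total distance = 30.0 + 190 = 220 m

219.74 m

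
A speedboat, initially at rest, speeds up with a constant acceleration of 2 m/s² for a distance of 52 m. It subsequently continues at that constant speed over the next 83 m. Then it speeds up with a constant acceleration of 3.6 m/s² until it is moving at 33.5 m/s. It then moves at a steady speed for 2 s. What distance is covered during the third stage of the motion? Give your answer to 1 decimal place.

Phase 1 (accelerating): v₀ = 0 m/s, a = 2 m/s².
v² = v₀² + 2aΔx = 0² + 2·2·52 = 208 → v = 14.4 m/s
t = (v − v₀)/a = (14.4 − 0)/2 = 7.21 s

Phase 2 (constant speed): v₀ = 14.4 m/s, a = 0 m/s².
Constant speed: t = d/v = 83/14.4 = 5.76 s

Phase 3 (accelerating): v₀ = 14.4 m/s, a = 3.6 m/s².
v = v₀ + at → t = (33.5 − 14.4) / 3.6 = 5.30 s
v² = v₀² + 2aΔx → Δx = (33.5² − 14.4²)/(2·3.6) = 127 m
Distance in phase 3 = 127 m

127.0 m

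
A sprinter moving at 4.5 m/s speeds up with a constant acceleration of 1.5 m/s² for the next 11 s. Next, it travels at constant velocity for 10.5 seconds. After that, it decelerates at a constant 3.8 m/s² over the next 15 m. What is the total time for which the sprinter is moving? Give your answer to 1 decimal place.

Phase 1 (accelerating): v₀ = 4.50 m/s, a = 1.5 m/s².
v = v₀ + at = 4.50 + (1.5)(11) = 21.0 m/s
Δx = v₀t + ½at² = 4.50·11 + 0.5·1.5·11² = 140 m

Phase 2 (constant speed): v₀ = 21.0 m/s, a = 0 m/s².
v = v₀ + at = 21.0 + (0)(10.5) = 21.0 m/s
Δx = v₀t + ½at² = 21.0·10.5 + 0.5·0·10.5² = 220 m

Phase 3 (decelerating): v₀ = 21.0 m/s, a = -3.8 m/s².
v² = v₀² + 2aΔx = 21.0² + 2·-3.8·15 = 327 → v = 18.1 m/s
t = (v − v₀)/a = (18.1 − 21.0)/-3.8 = 0.768 s
Total time = 11.0 + 10.5 + 0.768 = 22.3 s

22.3 s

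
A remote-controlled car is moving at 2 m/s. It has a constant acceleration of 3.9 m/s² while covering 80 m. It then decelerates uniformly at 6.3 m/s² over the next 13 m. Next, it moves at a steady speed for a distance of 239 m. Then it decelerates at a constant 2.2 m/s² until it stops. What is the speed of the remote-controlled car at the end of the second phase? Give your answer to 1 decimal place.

21.5 m/s

Phase 1 (accelerating): v₀ = 2.00 m/s, a = 3.9 m/s².
v² = v₀² + 2aΔx = 2.00² + 2·3.9·80 = 628 → v = 25.1 m/s
t = (v − v₀)/a = (25.1 − 2.00)/3.9 = 5.91 s

Phase 2 (decelerating): v₀ = 25.1 m/s, a = -6.3 m/s².
v² = v₀² + 2aΔx = 25.1² + 2·-6.3·13 = 464 → v = 21.5 m/s
t = (v − v₀)/a = (21.5 − 25.1)/-6.3 = 0.558 s
Speed at end of phase 2 = 21.5 m/s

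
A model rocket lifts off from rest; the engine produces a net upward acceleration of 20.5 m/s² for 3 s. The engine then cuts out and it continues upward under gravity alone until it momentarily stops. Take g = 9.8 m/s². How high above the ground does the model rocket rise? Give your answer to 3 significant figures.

285 m

Phase 1 (powered ascent): v₀ = 0 m/s, a = 20.5 m/s².
v = v₀ + at = 0 + (20.5)(3) = 61.5 m/s
Δx = v₀t + ½at² = 0·3 + 0.5·20.5·3² = 92.2 m

Phase 2 (coasting upward): v₀ = 61.5 m/s, a = -9.8 m/s².
v = v₀ + at → t = (0 − 61.5) / -9.8 = 6.28 s
v² = v₀² + 2aΔx → Δx = (0² − 61.5²)/(2·-9.8) = 193 m
Maximum height = 92.2 + 193 = 285 m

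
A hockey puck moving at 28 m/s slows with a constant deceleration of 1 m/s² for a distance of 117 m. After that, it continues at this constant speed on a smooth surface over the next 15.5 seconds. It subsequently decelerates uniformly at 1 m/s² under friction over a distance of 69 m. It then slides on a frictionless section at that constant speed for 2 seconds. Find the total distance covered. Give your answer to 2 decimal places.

590.10 m

Phase 1 (decelerating): v₀ = 28.0 m/s, a = -1 m/s².
v² = v₀² + 2aΔx = 28.0² + 2·-1·117 = 550 → v = 23.5 m/s
t = (v − v₀)/a = (23.5 − 28.0)/-1 = 4.55 s

Phase 2 (constant speed): v₀ = 23.5 m/s, a = 0 m/s².
v = v₀ + at = 23.5 + (0)(15.5) = 23.5 m/s
Δx = v₀t + ½at² = 23.5·15.5 + 0.5·0·15.5² = 364 m

Phase 3 (decelerating): v₀ = 23.5 m/s, a = -1 m/s².
v² = v₀² + 2aΔx = 23.5² + 2·-1·69 = 412 → v = 20.3 m/s
t = (v − v₀)/a = (20.3 − 23.5)/-1 = 3.15 s

Phase 4 (constant speed): v₀ = 20.3 m/s, a = 0 m/s².
v = v₀ + at = 20.3 + (0)(2) = 20.3 m/s
Δx = v₀t + ½at² = 20.3·2 + 0.5·0·2² = 40.6 m
Total distance = 117 + 364 + 69.0 + 40.6 = 590 m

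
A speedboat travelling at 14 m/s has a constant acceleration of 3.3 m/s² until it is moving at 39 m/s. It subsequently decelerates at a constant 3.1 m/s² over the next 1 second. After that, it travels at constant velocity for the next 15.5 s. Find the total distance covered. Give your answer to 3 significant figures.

Phase 1 (accelerating): v₀ = 14.0 m/s, a = 3.3 m/s².
v = v₀ + at → t = (39 − 14.0) / 3.3 = 7.58 s
v² = v₀² + 2aΔx → Δx = (39² − 14.0²)/(2·3.3) = 201 m

Phase 2 (decelerating): v₀ = 39.0 m/s, a = -3.1 m/s².
v = v₀ + at = 39.0 + (-3.1)(1) = 35.9 m/s
Δx = v₀t + ½at² = 39.0·1 + 0.5·-3.1·1² = 37.5 m

Phase 3 (constant speed): v₀ = 35.9 m/s, a = 0 m/s².
v = v₀ + at = 35.9 + (0)(15.5) = 35.9 m/s
Δx = v₀t + ½at² = 35.9·15.5 + 0.5·0·15.5² = 556 m
Total distance = 201 + 37.5 + 556 = 795 m

795 m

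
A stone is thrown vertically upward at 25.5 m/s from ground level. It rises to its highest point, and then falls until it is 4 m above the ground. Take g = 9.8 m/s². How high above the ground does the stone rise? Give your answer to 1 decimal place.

33.2 m

Phase 1 (rising): v₀ = 25.5 m/s, a = -9.8 m/s².
v = v₀ + at → t = (0 − 25.5) / -9.8 = 2.60 s
v² = v₀² + 2aΔx → Δx = (0² − 25.5²)/(2·-9.8) = 33.2 m
Maximum height = 33.2 m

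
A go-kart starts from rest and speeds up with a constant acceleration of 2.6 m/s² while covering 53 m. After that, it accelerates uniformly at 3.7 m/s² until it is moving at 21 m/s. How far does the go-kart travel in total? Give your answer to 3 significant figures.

Phase 1 (accelerating): v₀ = 0 m/s, a = 2.6 m/s².
v² = v₀² + 2aΔx = 0² + 2·2.6·53 = 276 → v = 16.6 m/s
t = (v − v₀)/a = (16.6 − 0)/2.6 = 6.39 s

Phase 2 (accelerating): v₀ = 16.6 m/s, a = 3.7 m/s².
v = v₀ + at → t = (21 − 16.6) / 3.7 = 1.19 s
v² = v₀² + 2aΔx → Δx = (21² − 16.6²)/(2·3.7) = 22.4 m
Total distance = 53.0 + 22.4 = 75.4 m

75.4 m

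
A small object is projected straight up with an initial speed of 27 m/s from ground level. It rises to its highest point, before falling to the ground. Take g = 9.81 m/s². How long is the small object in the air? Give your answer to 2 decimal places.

5.50 s

Phase 1 (rising): v₀ = 27.0 m/s, a = -9.81 m/s².
v = v₀ + at → t = (0 − 27.0) / -9.81 = 2.75 s
v² = v₀² + 2aΔx → Δx = (0² − 27.0²)/(2·-9.81) = 37.2 m

Phase 2 (falling): v₀ = 0 m/s, a = -9.81 m/s².
Falls 37.2 m from rest: t = √(2·37.2/9.81) = 2.75 s; v = g·t = 27.0 m/s.
Total time = 2.75 + 2.75 = 5.50 s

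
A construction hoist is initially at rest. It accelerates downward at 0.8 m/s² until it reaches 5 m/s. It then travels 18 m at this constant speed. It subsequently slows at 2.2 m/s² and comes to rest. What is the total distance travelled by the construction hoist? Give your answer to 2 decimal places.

Phase 1 (accelerating): v₀ = 0 m/s, a = 0.8 m/s².
v = v₀ + at → t = (5 − 0) / 0.8 = 6.25 s
v² = v₀² + 2aΔx → Δx = (5² − 0²)/(2·0.8) = 15.6 m

Phase 2 (constant speed): v₀ = 5.00 m/s, a = 0 m/s².
Constant speed: t = d/v = 18/5.00 = 3.60 s

Phase 3 (decelerating): v₀ = 5.00 m/s, a = -2.2 m/s².
v = v₀ + at → t = (0 − 5.00) / -2.2 = 2.27 s
v² = v₀² + 2aΔx → Δx = (0² − 5.00²)/(2·-2.2) = 5.68 m
Total distance = 15.6 + 18.0 + 5.68 = 39.3 m

39.31 m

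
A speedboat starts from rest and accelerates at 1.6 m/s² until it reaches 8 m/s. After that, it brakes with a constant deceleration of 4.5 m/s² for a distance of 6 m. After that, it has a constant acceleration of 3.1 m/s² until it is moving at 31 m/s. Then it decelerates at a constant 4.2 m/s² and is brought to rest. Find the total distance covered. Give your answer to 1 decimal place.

293.8 m

Phase 1 (accelerating): v₀ = 0 m/s, a = 1.6 m/s².
v = v₀ + at → t = (8 − 0) / 1.6 = 5.00 s
v² = v₀² + 2aΔx → Δx = (8² − 0²)/(2·1.6) = 20.0 m

Phase 2 (decelerating): v₀ = 8.00 m/s, a = -4.5 m/s².
v² = v₀² + 2aΔx = 8.00² + 2·-4.5·6 = 10.0 → v = 3.16 m/s
t = (v − v₀)/a = (3.16 − 8.00)/-4.5 = 1.08 s

Phase 3 (accelerating): v₀ = 3.16 m/s, a = 3.1 m/s².
v = v₀ + at → t = (31 − 3.16) / 3.1 = 8.98 s
v² = v₀² + 2aΔx → Δx = (31² − 3.16²)/(2·3.1) = 153 m

Phase 4 (decelerating): v₀ = 31.0 m/s, a = -4.2 m/s².
v = v₀ + at → t = (0 − 31.0) / -4.2 = 7.38 s
v² = v₀² + 2aΔx → Δx = (0² − 31.0²)/(2·-4.2) = 114 m
Total distance = 20.0 + 6.00 + 153 + 114 = 294 m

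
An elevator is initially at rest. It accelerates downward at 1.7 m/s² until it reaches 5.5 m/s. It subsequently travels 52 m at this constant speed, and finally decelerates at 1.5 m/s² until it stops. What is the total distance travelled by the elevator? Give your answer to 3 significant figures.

71.0 m

Phase 1 (accelerating): v₀ = 0 m/s, a = 1.7 m/s².
v = v₀ + at → t = (5.5 − 0) / 1.7 = 3.24 s
v² = v₀² + 2aΔx → Δx = (5.5² − 0²)/(2·1.7) = 8.90 m

Phase 2 (constant speed): v₀ = 5.50 m/s, a = 0 m/s².
Constant speed: t = d/v = 52/5.50 = 9.45 s

Phase 3 (decelerating): v₀ = 5.50 m/s, a = -1.5 m/s².
v = v₀ + at → t = (0 − 5.50) / -1.5 = 3.67 s
v² = v₀² + 2aΔx → Δx = (0² − 5.50²)/(2·-1.5) = 10.1 m
Total distance = 8.90 + 52.0 + 10.1 = 71.0 m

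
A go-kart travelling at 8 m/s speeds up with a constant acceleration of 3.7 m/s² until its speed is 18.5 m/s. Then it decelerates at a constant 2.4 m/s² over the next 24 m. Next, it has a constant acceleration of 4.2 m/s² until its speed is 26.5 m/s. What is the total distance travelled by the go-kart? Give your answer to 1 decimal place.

Phase 1 (accelerating): v₀ = 8.00 m/s, a = 3.7 m/s².
v = v₀ + at → t = (18.5 − 8.00) / 3.7 = 2.84 s
v² = v₀² + 2aΔx → Δx = (18.5² − 8.00²)/(2·3.7) = 37.6 m

Phase 2 (decelerating): v₀ = 18.5 m/s, a = -2.4 m/s².
v² = v₀² + 2aΔx = 18.5² + 2·-2.4·24 = 227 → v = 15.1 m/s
t = (v − v₀)/a = (15.1 − 18.5)/-2.4 = 1.43 s

Phase 3 (accelerating): v₀ = 15.1 m/s, a = 4.2 m/s².
v = v₀ + at → t = (26.5 − 15.1) / 4.2 = 2.72 s
v² = v₀² + 2aΔx → Δx = (26.5² − 15.1²)/(2·4.2) = 56.6 m
Total distance = 37.6 + 24.0 + 56.6 = 118 m

118.2 m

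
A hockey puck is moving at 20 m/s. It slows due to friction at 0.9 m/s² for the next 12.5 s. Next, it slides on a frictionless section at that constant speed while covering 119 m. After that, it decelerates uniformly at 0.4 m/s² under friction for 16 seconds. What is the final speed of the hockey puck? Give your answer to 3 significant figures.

Phase 1 (decelerating): v₀ = 20.0 m/s, a = -0.9 m/s².
v = v₀ + at = 20.0 + (-0.9)(12.5) = 8.75 m/s
Δx = v₀t + ½at² = 20.0·12.5 + 0.5·-0.9·12.5² = 180 m

Phase 2 (constant speed): v₀ = 8.75 m/s, a = 0 m/s².
Constant speed: t = d/v = 119/8.75 = 13.6 s

Phase 3 (decelerating): v₀ = 8.75 m/s, a = -0.4 m/s².
v = v₀ + at = 8.75 + (-0.4)(16) = 2.35 m/s
Δx = v₀t + ½at² = 8.75·16 + 0.5·-0.4·16² = 88.8 m
Final speed = 2.35 m/s

2.35 m/s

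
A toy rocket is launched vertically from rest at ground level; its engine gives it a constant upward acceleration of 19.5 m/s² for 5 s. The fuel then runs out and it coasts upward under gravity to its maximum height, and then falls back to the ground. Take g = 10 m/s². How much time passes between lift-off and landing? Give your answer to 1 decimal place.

26.7 s

Phase 1 (powered ascent): v₀ = 0 m/s, a = 19.5 m/s².
v = v₀ + at = 0 + (19.5)(5) = 97.5 m/s
Δx = v₀t + ½at² = 0·5 + 0.5·19.5·5² = 244 m

Phase 2 (coasting upward): v₀ = 97.5 m/s, a = -10 m/s².
v = v₀ + at → t = (0 − 97.5) / -10 = 9.75 s
v² = v₀² + 2aΔx → Δx = (0² − 97.5²)/(2·-10) = 475 m

Phase 3 (free fall): v₀ = 0 m/s, a = -10 m/s².
Falls 719 m from rest: t = √(2·719/10) = 12.0 s; v = g·t = 120 m/s.
Total time = 5.00 + 9.75 + 12.0 = 26.7 s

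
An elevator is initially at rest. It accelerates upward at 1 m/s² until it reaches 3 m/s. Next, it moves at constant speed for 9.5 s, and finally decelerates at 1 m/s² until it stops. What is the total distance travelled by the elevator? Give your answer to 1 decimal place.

37.5 m

Phase 1 (accelerating): v₀ = 0 m/s, a = 1 m/s².
v = v₀ + at → t = (3 − 0) / 1 = 3.00 s
v² = v₀² + 2aΔx → Δx = (3² − 0²)/(2·1) = 4.50 m

Phase 2 (constant speed): v₀ = 3.00 m/s, a = 0 m/s².
v = v₀ + at = 3.00 + (0)(9.5) = 3.00 m/s
Δx = v₀t + ½at² = 3.00·9.5 + 0.5·0·9.5² = 28.5 m

Phase 3 (decelerating): v₀ = 3.00 m/s, a = -1 m/s².
v = v₀ + at → t = (0 − 3.00) / -1 = 3.00 s
v² = v₀² + 2aΔx → Δx = (0² − 3.00²)/(2·-1) = 4.50 m
Total distance = 4.50 + 28.5 + 4.50 = 37.5 m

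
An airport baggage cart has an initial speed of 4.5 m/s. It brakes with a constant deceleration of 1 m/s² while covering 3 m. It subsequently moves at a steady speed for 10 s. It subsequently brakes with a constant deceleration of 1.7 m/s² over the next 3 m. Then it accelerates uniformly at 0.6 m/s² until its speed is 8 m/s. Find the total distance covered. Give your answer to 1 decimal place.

Phase 1 (decelerating): v₀ = 4.50 m/s, a = -1 m/s².
v² = v₀² + 2aΔx = 4.50² + 2·-1·3 = 14.2 → v = 3.77 m/s
t = (v − v₀)/a = (3.77 − 4.50)/-1 = 0.725 s

Phase 2 (constant speed): v₀ = 3.77 m/s, a = 0 m/s².
v = v₀ + at = 3.77 + (0)(10) = 3.77 m/s
Δx = v₀t + ½at² = 3.77·10 + 0.5·0·10² = 37.7 m

Phase 3 (decelerating): v₀ = 3.77 m/s, a = -1.7 m/s².
v² = v₀² + 2aΔx = 3.77² + 2·-1.7·3 = 4.05 → v = 2.01 m/s
t = (v − v₀)/a = (2.01 − 3.77)/-1.7 = 1.04 s

Phase 4 (accelerating): v₀ = 2.01 m/s, a = 0.6 m/s².
v = v₀ + at → t = (8 − 2.01) / 0.6 = 9.98 s
v² = v₀² + 2aΔx → Δx = (8² − 2.01²)/(2·0.6) = 50.0 m
Total distance = 3.00 + 37.7 + 3.00 + 50.0 = 93.7 m

93.7 m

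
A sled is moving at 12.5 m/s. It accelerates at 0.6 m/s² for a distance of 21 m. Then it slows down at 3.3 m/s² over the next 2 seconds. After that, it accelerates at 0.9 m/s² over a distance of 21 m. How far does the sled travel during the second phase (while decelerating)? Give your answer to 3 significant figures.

20.3 m

Phase 1 (accelerating): v₀ = 12.5 m/s, a = 0.6 m/s².
v² = v₀² + 2aΔx = 12.5² + 2·0.6·21 = 181 → v = 13.5 m/s
t = (v − v₀)/a = (13.5 − 12.5)/0.6 = 1.62 s

Phase 2 (decelerating): v₀ = 13.5 m/s, a = -3.3 m/s².
v = v₀ + at = 13.5 + (-3.3)(2) = 6.87 m/s
Δx = v₀t + ½at² = 13.5·2 + 0.5·-3.3·2² = 20.3 m
Distance in phase 2 = 20.3 m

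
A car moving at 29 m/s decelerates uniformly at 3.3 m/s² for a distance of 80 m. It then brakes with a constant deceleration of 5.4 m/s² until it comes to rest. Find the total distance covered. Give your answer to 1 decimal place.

109.0 m

Phase 1 (decelerating): v₀ = 29.0 m/s, a = -3.3 m/s².
v² = v₀² + 2aΔx = 29.0² + 2·-3.3·80 = 313 → v = 17.7 m/s
t = (v − v₀)/a = (17.7 − 29.0)/-3.3 = 3.43 s

Phase 2 (decelerating): v₀ = 17.7 m/s, a = -5.4 m/s².
v = v₀ + at → t = (0 − 17.7) / -5.4 = 3.28 s
v² = v₀² + 2aΔx → Δx = (0² − 17.7²)/(2·-5.4) = 29.0 m
Total distance = 80.0 + 29.0 = 109 m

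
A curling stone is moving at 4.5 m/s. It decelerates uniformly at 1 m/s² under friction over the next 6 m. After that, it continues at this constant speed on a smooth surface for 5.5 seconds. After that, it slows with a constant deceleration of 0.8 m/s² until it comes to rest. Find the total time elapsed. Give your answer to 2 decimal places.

10.72 s

Phase 1 (decelerating): v₀ = 4.50 m/s, a = -1 m/s².
v² = v₀² + 2aΔx = 4.50² + 2·-1·6 = 8.25 → v = 2.87 m/s
t = (v − v₀)/a = (2.87 − 4.50)/-1 = 1.63 s

Phase 2 (constant speed): v₀ = 2.87 m/s, a = 0 m/s².
v = v₀ + at = 2.87 + (0)(5.5) = 2.87 m/s
Δx = v₀t + ½at² = 2.87·5.5 + 0.5·0·5.5² = 15.8 m

Phase 3 (decelerating): v₀ = 2.87 m/s, a = -0.8 m/s².
v = v₀ + at → t = (0 − 2.87) / -0.8 = 3.59 s
v² = v₀² + 2aΔx → Δx = (0² − 2.87²)/(2·-0.8) = 5.16 m
Total time = 1.63 + 5.50 + 3.59 = 10.7 s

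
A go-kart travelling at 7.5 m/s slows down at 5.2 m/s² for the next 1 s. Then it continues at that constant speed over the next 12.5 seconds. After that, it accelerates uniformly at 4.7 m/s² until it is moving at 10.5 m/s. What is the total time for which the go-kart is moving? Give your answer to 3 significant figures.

15.2 s

Phase 1 (decelerating): v₀ = 7.50 m/s, a = -5.2 m/s².
v = v₀ + at = 7.50 + (-5.2)(1) = 2.30 m/s
Δx = v₀t + ½at² = 7.50·1 + 0.5·-5.2·1² = 4.90 m

Phase 2 (constant speed): v₀ = 2.30 m/s, a = 0 m/s².
v = v₀ + at = 2.30 + (0)(12.5) = 2.30 m/s
Δx = v₀t + ½at² = 2.30·12.5 + 0.5·0·12.5² = 28.7 m

Phase 3 (accelerating): v₀ = 2.30 m/s, a = 4.7 m/s².
v = v₀ + at → t = (10.5 − 2.30) / 4.7 = 1.74 s
v² = v₀² + 2aΔx → Δx = (10.5² − 2.30²)/(2·4.7) = 11.2 m
Total time = 1.00 + 12.5 + 1.74 = 15.2 s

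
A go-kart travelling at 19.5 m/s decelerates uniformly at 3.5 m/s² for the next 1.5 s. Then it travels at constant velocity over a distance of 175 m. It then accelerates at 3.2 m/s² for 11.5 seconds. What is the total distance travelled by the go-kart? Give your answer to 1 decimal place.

Phase 1 (decelerating): v₀ = 19.5 m/s, a = -3.5 m/s².
v = v₀ + at = 19.5 + (-3.5)(1.5) = 14.2 m/s
Δx = v₀t + ½at² = 19.5·1.5 + 0.5·-3.5·1.5² = 25.3 m

Phase 2 (constant speed): v₀ = 14.2 m/s, a = 0 m/s².
Constant speed: t = d/v = 175/14.2 = 12.3 s

Phase 3 (accelerating): v₀ = 14.2 m/s, a = 3.2 m/s².
v = v₀ + at = 14.2 + (3.2)(11.5) = 51.1 m/s
Δx = v₀t + ½at² = 14.2·11.5 + 0.5·3.2·11.5² = 375 m
Total distance = 25.3 + 175 + 375 = 576 m

575.8 m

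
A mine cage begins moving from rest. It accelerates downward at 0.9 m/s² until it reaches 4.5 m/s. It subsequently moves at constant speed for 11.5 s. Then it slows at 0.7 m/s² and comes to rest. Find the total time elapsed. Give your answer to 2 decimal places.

22.93 s

Phase 1 (accelerating): v₀ = 0 m/s, a = 0.9 m/s².
v = v₀ + at → t = (4.5 − 0) / 0.9 = 5.00 s
v² = v₀² + 2aΔx → Δx = (4.5² − 0²)/(2·0.9) = 11.2 m

Phase 2 (constant speed): v₀ = 4.50 m/s, a = 0 m/s².
v = v₀ + at = 4.50 + (0)(11.5) = 4.50 m/s
Δx = v₀t + ½at² = 4.50·11.5 + 0.5·0·11.5² = 51.8 m

Phase 3 (decelerating): v₀ = 4.50 m/s, a = -0.7 m/s².
v = v₀ + at → t = (0 − 4.50) / -0.7 = 6.43 s
v² = v₀² + 2aΔx → Δx = (0² − 4.50²)/(2·-0.7) = 14.5 m
Total time = 5.00 + 11.5 + 6.43 = 22.9 s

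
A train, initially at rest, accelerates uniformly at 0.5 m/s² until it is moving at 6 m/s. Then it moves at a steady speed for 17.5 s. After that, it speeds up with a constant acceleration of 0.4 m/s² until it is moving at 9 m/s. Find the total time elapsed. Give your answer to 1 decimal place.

Phase 1 (accelerating): v₀ = 0 m/s, a = 0.5 m/s².
v = v₀ + at → t = (6 − 0) / 0.5 = 12.0 s
v² = v₀² + 2aΔx → Δx = (6² − 0²)/(2·0.5) = 36.0 m

Phase 2 (constant speed): v₀ = 6.00 m/s, a = 0 m/s².
v = v₀ + at = 6.00 + (0)(17.5) = 6.00 m/s
Δx = v₀t + ½at² = 6.00·17.5 + 0.5·0·17.5² = 105 m

Phase 3 (accelerating): v₀ = 6.00 m/s, a = 0.4 m/s².
v = v₀ + at → t = (9 − 6.00) / 0.4 = 7.50 s
v² = v₀² + 2aΔx → Δx = (9² − 6.00²)/(2·0.4) = 56.2 m
Total time = 12.0 + 17.5 + 7.50 = 37.0 s

37.0 s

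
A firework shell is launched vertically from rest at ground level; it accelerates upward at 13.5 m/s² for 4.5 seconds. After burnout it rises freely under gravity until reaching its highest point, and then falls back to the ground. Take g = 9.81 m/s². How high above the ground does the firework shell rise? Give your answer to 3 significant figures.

325 m

Phase 1 (powered ascent): v₀ = 0 m/s, a = 13.5 m/s².
v = v₀ + at = 0 + (13.5)(4.5) = 60.8 m/s
Δx = v₀t + ½at² = 0·4.5 + 0.5·13.5·4.5² = 137 m

Phase 2 (coasting upward): v₀ = 60.8 m/s, a = -9.81 m/s².
v = v₀ + at → t = (0 − 60.8) / -9.81 = 6.19 s
v² = v₀² + 2aΔx → Δx = (0² − 60.8²)/(2·-9.81) = 188 m
Maximum height = 137 + 188 = 325 m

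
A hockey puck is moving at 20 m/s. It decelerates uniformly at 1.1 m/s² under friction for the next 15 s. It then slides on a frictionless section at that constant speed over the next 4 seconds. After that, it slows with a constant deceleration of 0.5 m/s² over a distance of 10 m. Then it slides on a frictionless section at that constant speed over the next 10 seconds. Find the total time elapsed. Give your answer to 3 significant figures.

33.0 s

Phase 1 (decelerating): v₀ = 20.0 m/s, a = -1.1 m/s².
v = v₀ + at = 20.0 + (-1.1)(15) = 3.50 m/s
Δx = v₀t + ½at² = 20.0·15 + 0.5·-1.1·15² = 176 m

Phase 2 (constant speed): v₀ = 3.50 m/s, a = 0 m/s².
v = v₀ + at = 3.50 + (0)(4) = 3.50 m/s
Δx = v₀t + ½at² = 3.50·4 + 0.5·0·4² = 14.0 m

Phase 3 (decelerating): v₀ = 3.50 m/s, a = -0.5 m/s².
v² = v₀² + 2aΔx = 3.50² + 2·-0.5·10 = 2.25 → v = 1.50 m/s
t = (v − v₀)/a = (1.50 − 3.50)/-0.5 = 4.00 s

Phase 4 (constant speed): v₀ = 1.50 m/s, a = 0 m/s².
v = v₀ + at = 1.50 + (0)(10) = 1.50 m/s
Δx = v₀t + ½at² = 1.50·10 + 0.5·0·10² = 15.0 m
Total time = 15.0 + 4.00 + 4.00 + 10.0 = 33.0 s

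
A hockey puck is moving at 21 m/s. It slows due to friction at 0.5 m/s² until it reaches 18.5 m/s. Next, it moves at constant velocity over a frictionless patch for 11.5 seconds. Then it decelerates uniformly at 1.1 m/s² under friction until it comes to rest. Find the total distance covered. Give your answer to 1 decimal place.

467.1 m

Phase 1 (decelerating): v₀ = 21.0 m/s, a = -0.5 m/s².
v = v₀ + at → t = (18.5 − 21.0) / -0.5 = 5.00 s
v² = v₀² + 2aΔx → Δx = (18.5² − 21.0²)/(2·-0.5) = 98.8 m

Phase 2 (constant speed): v₀ = 18.5 m/s, a = 0 m/s².
v = v₀ + at = 18.5 + (0)(11.5) = 18.5 m/s
Δx = v₀t + ½at² = 18.5·11.5 + 0.5·0·11.5² = 213 m

Phase 3 (decelerating): v₀ = 18.5 m/s, a = -1.1 m/s².
v = v₀ + at → t = (0 − 18.5) / -1.1 = 16.8 s
v² = v₀² + 2aΔx → Δx = (0² − 18.5²)/(2·-1.1) = 156 m
Total distance = 98.8 + 213 + 156 = 467 m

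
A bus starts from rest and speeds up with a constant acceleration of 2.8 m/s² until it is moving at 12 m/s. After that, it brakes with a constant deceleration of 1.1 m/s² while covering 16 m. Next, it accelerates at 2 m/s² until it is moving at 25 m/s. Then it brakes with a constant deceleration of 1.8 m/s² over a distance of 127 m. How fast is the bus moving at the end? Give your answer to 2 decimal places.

Phase 1 (accelerating): v₀ = 0 m/s, a = 2.8 m/s².
v = v₀ + at → t = (12 − 0) / 2.8 = 4.29 s
v² = v₀² + 2aΔx → Δx = (12² − 0²)/(2·2.8) = 25.7 m

Phase 2 (decelerating): v₀ = 12.0 m/s, a = -1.1 m/s².
v² = v₀² + 2aΔx = 12.0² + 2·-1.1·16 = 109 → v = 10.4 m/s
t = (v − v₀)/a = (10.4 − 12.0)/-1.1 = 1.43 s

Phase 3 (accelerating): v₀ = 10.4 m/s, a = 2 m/s².
v = v₀ + at → t = (25 − 10.4) / 2 = 7.28 s
v² = v₀² + 2aΔx → Δx = (25² − 10.4²)/(2·2) = 129 m

Phase 4 (decelerating): v₀ = 25.0 m/s, a = -1.8 m/s².
v² = v₀² + 2aΔx = 25.0² + 2·-1.8·127 = 168 → v = 13.0 m/s
t = (v − v₀)/a = (13.0 − 25.0)/-1.8 = 6.69 s
Final speed = 13.0 m/s

12.95 m/s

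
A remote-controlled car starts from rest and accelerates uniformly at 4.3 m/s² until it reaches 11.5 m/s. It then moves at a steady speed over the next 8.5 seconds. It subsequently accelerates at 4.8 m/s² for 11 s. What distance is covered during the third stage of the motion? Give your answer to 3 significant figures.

Phase 1 (accelerating): v₀ = 0 m/s, a = 4.3 m/s².
v = v₀ + at → t = (11.5 − 0) / 4.3 = 2.67 s
v² = v₀² + 2aΔx → Δx = (11.5² − 0²)/(2·4.3) = 15.4 m

Phase 2 (constant speed): v₀ = 11.5 m/s, a = 0 m/s².
v = v₀ + at = 11.5 + (0)(8.5) = 11.5 m/s
Δx = v₀t + ½at² = 11.5·8.5 + 0.5·0·8.5² = 97.8 m

Phase 3 (accelerating): v₀ = 11.5 m/s, a = 4.8 m/s².
v = v₀ + at = 11.5 + (4.8)(11) = 64.3 m/s
Δx = v₀t + ½at² = 11.5·11 + 0.5·4.8·11² = 417 m
Distance in phase 3 = 417 m

417 m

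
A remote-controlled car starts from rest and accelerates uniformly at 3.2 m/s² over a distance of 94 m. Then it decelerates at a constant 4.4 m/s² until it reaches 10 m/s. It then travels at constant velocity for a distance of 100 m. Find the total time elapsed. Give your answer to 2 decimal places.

Phase 1 (accelerating): v₀ = 0 m/s, a = 3.2 m/s².
v² = v₀² + 2aΔx = 0² + 2·3.2·94 = 602 → v = 24.5 m/s
t = (v − v₀)/a = (24.5 − 0)/3.2 = 7.66 s

Phase 2 (decelerating): v₀ = 24.5 m/s, a = -4.4 m/s².
v = v₀ + at → t = (10 − 24.5) / -4.4 = 3.30 s
v² = v₀² + 2aΔx → Δx = (10² − 24.5²)/(2·-4.4) = 57.0 m

Phase 3 (constant speed): v₀ = 10.0 m/s, a = 0 m/s².
Constant speed: t = d/v = 100/10.0 = 10.0 s
Total time = 7.66 + 3.30 + 10.0 = 21.0 s

20.97 s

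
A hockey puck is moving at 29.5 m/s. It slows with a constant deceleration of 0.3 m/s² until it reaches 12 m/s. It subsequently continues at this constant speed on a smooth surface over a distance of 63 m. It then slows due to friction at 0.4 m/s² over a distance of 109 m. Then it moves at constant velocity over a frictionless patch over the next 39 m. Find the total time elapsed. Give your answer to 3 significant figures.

Phase 1 (decelerating): v₀ = 29.5 m/s, a = -0.3 m/s².
v = v₀ + at → t = (12 − 29.5) / -0.3 = 58.3 s
v² = v₀² + 2aΔx → Δx = (12² − 29.5²)/(2·-0.3) = 1210 m

Phase 2 (constant speed): v₀ = 12.0 m/s, a = 0 m/s².
Constant speed: t = d/v = 63/12.0 = 5.25 s

Phase 3 (decelerating): v₀ = 12.0 m/s, a = -0.4 m/s².
v² = v₀² + 2aΔx = 12.0² + 2·-0.4·109 = 56.8 → v = 7.54 m/s
t = (v − v₀)/a = (7.54 − 12.0)/-0.4 = 11.2 s

Phase 4 (constant speed): v₀ = 7.54 m/s, a = 0 m/s².
Constant speed: t = d/v = 39/7.54 = 5.17 s
Total time = 58.3 + 5.25 + 11.2 + 5.17 = 79.9 s

79.9 s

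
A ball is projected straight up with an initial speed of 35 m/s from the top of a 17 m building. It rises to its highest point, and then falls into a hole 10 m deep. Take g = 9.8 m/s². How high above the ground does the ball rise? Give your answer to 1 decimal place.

Phase 1 (rising): v₀ = 35.0 m/s, a = -9.8 m/s².
v = v₀ + at → t = (0 − 35.0) / -9.8 = 3.57 s
v² = v₀² + 2aΔx → Δx = (0² − 35.0²)/(2·-9.8) = 62.5 m
Maximum height = 17 + 62.5 = 79.5 m

79.5 m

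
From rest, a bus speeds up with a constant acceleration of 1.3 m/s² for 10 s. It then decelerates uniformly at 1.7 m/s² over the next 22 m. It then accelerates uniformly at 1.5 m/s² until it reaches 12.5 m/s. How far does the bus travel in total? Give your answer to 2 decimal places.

107.68 m

Phase 1 (accelerating): v₀ = 0 m/s, a = 1.3 m/s².
v = v₀ + at = 0 + (1.3)(10) = 13.0 m/s
Δx = v₀t + ½at² = 0·10 + 0.5·1.3·10² = 65.0 m

Phase 2 (decelerating): v₀ = 13.0 m/s, a = -1.7 m/s².
v² = v₀² + 2aΔx = 13.0² + 2·-1.7·22 = 94.2 → v = 9.71 m/s
t = (v − v₀)/a = (9.71 − 13.0)/-1.7 = 1.94 s

Phase 3 (accelerating): v₀ = 9.71 m/s, a = 1.5 m/s².
v = v₀ + at → t = (12.5 − 9.71) / 1.5 = 1.86 s
v² = v₀² + 2aΔx → Δx = (12.5² − 9.71²)/(2·1.5) = 20.7 m
Total distance = 65.0 + 22.0 + 20.7 = 108 m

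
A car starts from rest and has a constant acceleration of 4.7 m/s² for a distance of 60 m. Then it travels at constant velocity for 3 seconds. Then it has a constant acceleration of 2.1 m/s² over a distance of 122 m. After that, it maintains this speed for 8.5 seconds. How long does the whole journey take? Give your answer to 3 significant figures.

20.9 s

Phase 1 (accelerating): v₀ = 0 m/s, a = 4.7 m/s².
v² = v₀² + 2aΔx = 0² + 2·4.7·60 = 564 → v = 23.7 m/s
t = (v − v₀)/a = (23.7 − 0)/4.7 = 5.05 s

Phase 2 (constant speed): v₀ = 23.7 m/s, a = 0 m/s².
v = v₀ + at = 23.7 + (0)(3) = 23.7 m/s
Δx = v₀t + ½at² = 23.7·3 + 0.5·0·3² = 71.2 m

Phase 3 (accelerating): v₀ = 23.7 m/s, a = 2.1 m/s².
v² = v₀² + 2aΔx = 23.7² + 2·2.1·122 = 1080 → v = 32.8 m/s
t = (v − v₀)/a = (32.8 − 23.7)/2.1 = 4.31 s

Phase 4 (constant speed): v₀ = 32.8 m/s, a = 0 m/s².
v = v₀ + at = 32.8 + (0)(8.5) = 32.8 m/s
Δx = v₀t + ½at² = 32.8·8.5 + 0.5·0·8.5² = 279 m
Total time = 5.05 + 3.00 + 4.31 + 8.50 = 20.9 s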